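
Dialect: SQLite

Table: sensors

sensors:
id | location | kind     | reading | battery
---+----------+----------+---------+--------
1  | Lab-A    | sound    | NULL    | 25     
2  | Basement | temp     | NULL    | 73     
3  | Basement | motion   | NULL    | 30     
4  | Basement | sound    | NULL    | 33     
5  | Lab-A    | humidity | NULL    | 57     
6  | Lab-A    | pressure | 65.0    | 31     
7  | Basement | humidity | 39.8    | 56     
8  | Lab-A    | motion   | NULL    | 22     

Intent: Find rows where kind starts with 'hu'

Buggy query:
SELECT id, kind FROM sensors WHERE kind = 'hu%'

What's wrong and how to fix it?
Bug: '=' compares the literal string including the % character; pattern matching needs LIKE

Fix: Replace '=' with LIKE so 'hu%' is treated as a pattern

Corrected query:
SELECT id, kind FROM sensors WHERE kind LIKE 'hu%'

Result:
id | kind    
---+---------
5  | humidity
7  | humidity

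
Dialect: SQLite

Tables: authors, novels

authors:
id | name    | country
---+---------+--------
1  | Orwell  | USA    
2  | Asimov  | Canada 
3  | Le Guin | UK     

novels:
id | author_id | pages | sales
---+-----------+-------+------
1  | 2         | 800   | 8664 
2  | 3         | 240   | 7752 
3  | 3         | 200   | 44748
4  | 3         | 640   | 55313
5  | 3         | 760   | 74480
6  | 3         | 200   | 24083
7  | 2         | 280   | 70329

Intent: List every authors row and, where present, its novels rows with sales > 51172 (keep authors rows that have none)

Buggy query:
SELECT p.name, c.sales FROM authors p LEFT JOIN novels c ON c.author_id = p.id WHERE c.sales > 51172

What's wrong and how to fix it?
Bug: A WHERE condition on the right-hand table after LEFT JOIN drops unmatched parents

Fix: Move the right-table condition into the ON clause so unmatched parents are kept

Corrected query:
SELECT p.name, c.sales FROM authors p LEFT JOIN novels c ON c.author_id = p.id AND c.sales > 51172

Result:
name    | sales
--------+------
Orwell  | NULL 
Asimov  | 70329
Le Guin | 55313
Le Guin | 74480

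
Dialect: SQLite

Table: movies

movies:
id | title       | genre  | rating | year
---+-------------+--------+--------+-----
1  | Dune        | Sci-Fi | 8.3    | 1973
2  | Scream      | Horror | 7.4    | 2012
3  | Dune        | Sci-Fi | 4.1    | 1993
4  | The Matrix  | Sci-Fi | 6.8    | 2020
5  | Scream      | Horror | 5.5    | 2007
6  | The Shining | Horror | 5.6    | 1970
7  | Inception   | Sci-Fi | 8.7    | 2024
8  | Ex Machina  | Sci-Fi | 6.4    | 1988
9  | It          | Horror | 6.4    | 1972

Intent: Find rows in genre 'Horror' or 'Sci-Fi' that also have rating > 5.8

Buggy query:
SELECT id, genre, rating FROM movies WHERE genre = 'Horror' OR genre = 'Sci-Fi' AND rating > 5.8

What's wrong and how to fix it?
Bug: AND binds tighter than OR, so this parses as genre = 'Horror' OR (genre = 'Sci-Fi' AND rating > 5.8)

Fix: Group the OR with parentheses (or use IN), then AND the threshold

Corrected query:
SELECT id, genre, rating FROM movies WHERE (genre = 'Horror' OR genre = 'Sci-Fi') AND rating > 5.8

Result:
id | genre  | rating
---+--------+-------
1  | Sci-Fi | 8.3   
2  | Horror | 7.4   
4  | Sci-Fi | 6.8   
7  | Sci-Fi | 8.7   
8  | Sci-Fi | 6.4   
9  | Horror | 6.4   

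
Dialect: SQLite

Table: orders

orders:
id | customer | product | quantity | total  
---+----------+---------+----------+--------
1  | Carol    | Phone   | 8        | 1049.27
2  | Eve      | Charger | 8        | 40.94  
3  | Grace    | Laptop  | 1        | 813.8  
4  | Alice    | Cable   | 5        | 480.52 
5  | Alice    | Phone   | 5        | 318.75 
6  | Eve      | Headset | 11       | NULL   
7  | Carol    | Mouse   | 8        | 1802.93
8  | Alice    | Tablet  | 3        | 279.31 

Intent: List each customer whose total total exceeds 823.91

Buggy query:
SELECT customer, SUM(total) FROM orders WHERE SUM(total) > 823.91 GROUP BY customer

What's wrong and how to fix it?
Bug: WHERE runs before GROUP BY, so aggregates aren't available there

Fix: Use HAVING (which filters groups after aggregation) instead of WHERE

Corrected query:
SELECT customer, SUM(total) FROM orders GROUP BY customer HAVING SUM(total) > 823.91

Result:
customer | SUM(total)
---------+-----------
Alice    | 1078.58   
Carol    | 2852.2    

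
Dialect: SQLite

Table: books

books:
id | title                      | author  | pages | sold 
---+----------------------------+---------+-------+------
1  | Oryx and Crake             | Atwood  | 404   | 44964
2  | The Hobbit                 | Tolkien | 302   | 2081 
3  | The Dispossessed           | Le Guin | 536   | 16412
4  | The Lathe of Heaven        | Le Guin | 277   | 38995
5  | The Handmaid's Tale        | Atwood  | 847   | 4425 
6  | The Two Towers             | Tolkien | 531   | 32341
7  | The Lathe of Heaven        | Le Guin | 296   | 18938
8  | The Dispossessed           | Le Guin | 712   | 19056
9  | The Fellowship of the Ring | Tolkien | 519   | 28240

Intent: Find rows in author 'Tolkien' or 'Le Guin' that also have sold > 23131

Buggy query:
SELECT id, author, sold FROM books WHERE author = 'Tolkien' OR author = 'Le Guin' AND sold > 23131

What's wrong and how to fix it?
Bug: Without parentheses, AND is evaluated before OR, so the sold filter only applies to the 'Le Guin' branch

Fix: Add parentheses around the OR so the AND applies to both alternatives

Corrected query:
SELECT id, author, sold FROM books WHERE (author = 'Tolkien' OR author = 'Le Guin') AND sold > 23131

Result:
id | author  | sold 
---+---------+------
4  | Le Guin | 38995
6  | Tolkien | 32341
9  | Tolkien | 28240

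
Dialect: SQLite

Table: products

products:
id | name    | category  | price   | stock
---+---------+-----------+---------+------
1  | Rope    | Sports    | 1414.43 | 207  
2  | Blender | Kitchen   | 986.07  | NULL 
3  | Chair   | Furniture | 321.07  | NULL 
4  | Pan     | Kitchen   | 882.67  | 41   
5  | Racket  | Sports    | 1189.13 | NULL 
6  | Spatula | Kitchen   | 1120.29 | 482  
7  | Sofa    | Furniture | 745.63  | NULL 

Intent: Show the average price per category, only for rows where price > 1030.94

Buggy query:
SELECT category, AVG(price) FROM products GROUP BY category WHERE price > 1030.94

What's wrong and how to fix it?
Bug: Row-level WHERE must come before GROUP BY in the clause order

Fix: Move the WHERE clause before GROUP BY

Corrected query:
SELECT category, AVG(price) FROM products WHERE price > 1030.94 GROUP BY category

Result:
category | AVG(price)
---------+-----------
Kitchen  | 1120.29   
Sports   | 1301.78   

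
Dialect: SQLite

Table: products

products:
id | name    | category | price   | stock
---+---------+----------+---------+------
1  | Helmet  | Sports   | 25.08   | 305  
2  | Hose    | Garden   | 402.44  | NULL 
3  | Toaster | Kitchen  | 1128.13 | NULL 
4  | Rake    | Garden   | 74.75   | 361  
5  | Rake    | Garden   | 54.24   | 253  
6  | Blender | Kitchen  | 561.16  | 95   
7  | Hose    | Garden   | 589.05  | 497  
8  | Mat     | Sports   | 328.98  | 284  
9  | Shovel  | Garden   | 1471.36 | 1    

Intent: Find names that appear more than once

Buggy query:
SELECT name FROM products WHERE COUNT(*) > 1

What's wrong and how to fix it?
Bug: WHERE can't reference COUNT(*); aggregates are computed after WHERE

Fix: GROUP BY name, then filter groups with HAVING COUNT(*) > 1

Corrected query:
SELECT name FROM products GROUP BY name HAVING COUNT(*) > 1

Result:
name
----
Hose
Rake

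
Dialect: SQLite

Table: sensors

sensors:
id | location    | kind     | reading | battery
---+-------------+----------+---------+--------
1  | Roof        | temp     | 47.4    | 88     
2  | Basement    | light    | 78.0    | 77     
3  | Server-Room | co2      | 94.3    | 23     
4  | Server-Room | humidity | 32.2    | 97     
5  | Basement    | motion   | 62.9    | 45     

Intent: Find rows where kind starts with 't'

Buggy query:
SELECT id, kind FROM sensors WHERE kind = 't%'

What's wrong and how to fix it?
Bug: '=' compares the literal string including the % character; pattern matching needs LIKE

Fix: Use LIKE for wildcard pattern matching

Corrected query:
SELECT id, kind FROM sensors WHERE kind LIKE 't%'

Result:
id | kind
---+-----
1  | temp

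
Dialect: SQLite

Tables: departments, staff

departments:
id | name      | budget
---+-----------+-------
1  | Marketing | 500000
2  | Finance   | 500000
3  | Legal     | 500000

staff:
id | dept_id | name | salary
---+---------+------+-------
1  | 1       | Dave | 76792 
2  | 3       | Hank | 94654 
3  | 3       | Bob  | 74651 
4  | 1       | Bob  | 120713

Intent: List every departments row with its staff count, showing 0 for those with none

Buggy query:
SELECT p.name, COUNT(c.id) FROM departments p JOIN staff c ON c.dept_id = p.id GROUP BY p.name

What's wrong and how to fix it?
Bug: INNER JOIN drops departments rows that have no matching staff rows

Fix: Use LEFT JOIN so parents without children still appear (COUNT(c.id) gives 0)

Corrected query:
SELECT p.name, COUNT(c.id) FROM departments p LEFT JOIN staff c ON c.dept_id = p.id GROUP BY p.name

Result:
name      | COUNT(c.id)
----------+------------
Finance   | 0          
Legal     | 2          
Marketing | 2          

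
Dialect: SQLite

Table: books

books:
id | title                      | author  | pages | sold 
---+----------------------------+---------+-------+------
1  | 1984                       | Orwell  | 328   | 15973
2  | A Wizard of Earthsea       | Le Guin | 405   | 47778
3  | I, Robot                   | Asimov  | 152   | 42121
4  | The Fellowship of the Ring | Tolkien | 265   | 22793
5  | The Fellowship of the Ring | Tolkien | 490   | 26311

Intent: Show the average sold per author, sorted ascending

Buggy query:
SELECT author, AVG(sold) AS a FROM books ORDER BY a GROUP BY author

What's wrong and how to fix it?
Bug: GROUP BY must precede ORDER BY

Fix: Reorder: SELECT … FROM … GROUP BY … ORDER BY …

Corrected query:
SELECT author, AVG(sold) AS a FROM books GROUP BY author ORDER BY a

Result:
author  | a    
--------+------
Orwell  | 15973
Tolkien | 24552
Asimov  | 42121
Le Guin | 47778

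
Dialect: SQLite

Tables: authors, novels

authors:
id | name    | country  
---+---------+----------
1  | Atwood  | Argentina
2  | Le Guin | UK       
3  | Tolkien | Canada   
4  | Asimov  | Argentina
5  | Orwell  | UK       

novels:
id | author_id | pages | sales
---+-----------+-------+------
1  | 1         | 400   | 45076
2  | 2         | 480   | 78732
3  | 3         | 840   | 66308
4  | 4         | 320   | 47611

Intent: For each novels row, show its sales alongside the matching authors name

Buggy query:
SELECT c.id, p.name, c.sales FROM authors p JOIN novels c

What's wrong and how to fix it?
Bug: JOIN with no ON clause produces a cartesian product; every novels row pairs with every authors row

Fix: Specify the join condition linking the foreign key to the parent id

Corrected query:
SELECT c.id, p.name, c.sales FROM authors p JOIN novels c ON c.author_id = p.id

Result:
id | name    | sales
---+---------+------
1  | Atwood  | 45076
2  | Le Guin | 78732
3  | Tolkien | 66308
4  | Asimov  | 47611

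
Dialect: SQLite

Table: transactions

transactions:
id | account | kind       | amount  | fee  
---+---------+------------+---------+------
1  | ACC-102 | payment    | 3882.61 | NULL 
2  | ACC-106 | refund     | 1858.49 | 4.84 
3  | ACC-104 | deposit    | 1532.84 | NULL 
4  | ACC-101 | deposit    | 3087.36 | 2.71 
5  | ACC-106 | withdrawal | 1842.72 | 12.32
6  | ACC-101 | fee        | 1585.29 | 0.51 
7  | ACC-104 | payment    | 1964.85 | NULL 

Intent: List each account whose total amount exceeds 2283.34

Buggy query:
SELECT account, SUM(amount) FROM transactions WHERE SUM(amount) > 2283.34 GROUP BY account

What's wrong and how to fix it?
Bug: SUM(amount) is an aggregate, but WHERE filters rows before aggregation

Fix: Use HAVING (which filters groups after aggregation) instead of WHERE

Corrected query:
SELECT account, SUM(amount) FROM transactions GROUP BY account HAVING SUM(amount) > 2283.34

Result:
account | SUM(amount)
--------+------------
ACC-101 | 4672.65    
ACC-102 | 3882.61    
ACC-104 | 3497.69    
ACC-106 | 3701.21    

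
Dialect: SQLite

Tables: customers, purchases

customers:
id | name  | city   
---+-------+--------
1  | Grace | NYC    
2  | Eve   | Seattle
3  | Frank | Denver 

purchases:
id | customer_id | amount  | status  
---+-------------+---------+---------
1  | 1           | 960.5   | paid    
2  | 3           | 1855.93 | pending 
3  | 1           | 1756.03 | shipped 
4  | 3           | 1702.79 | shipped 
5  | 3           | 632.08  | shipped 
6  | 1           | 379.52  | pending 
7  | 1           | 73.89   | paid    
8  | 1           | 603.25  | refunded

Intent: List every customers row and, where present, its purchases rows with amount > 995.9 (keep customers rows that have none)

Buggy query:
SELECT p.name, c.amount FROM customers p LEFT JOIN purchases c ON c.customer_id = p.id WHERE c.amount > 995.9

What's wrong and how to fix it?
Bug: Filtering c.amount in WHERE discards the NULL rows produced by LEFT JOIN, turning it into an inner join

Fix: Put 'c.amount > 995.9' in the JOIN's ON clause instead of WHERE

Corrected query:
SELECT p.name, c.amount FROM customers p LEFT JOIN purchases c ON c.customer_id = p.id AND c.amount > 995.9

Result:
name  | amount 
------+--------
Grace | 1756.03
Eve   | NULL   
Frank | 1702.79
Frank | 1855.93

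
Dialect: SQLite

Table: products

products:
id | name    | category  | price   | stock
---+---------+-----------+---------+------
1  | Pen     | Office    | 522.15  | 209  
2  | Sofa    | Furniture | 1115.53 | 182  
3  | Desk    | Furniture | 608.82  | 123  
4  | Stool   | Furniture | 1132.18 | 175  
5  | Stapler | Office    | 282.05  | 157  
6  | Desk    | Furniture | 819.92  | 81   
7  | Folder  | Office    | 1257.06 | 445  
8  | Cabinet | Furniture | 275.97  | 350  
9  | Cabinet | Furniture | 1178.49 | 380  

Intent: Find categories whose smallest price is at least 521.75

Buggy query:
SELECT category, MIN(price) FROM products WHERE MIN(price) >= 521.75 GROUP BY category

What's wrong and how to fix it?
Bug: Aggregates like MIN are computed per group after WHERE runs

Fix: Replace WHERE with HAVING after the GROUP BY

Corrected query:
SELECT category, MIN(price) FROM products GROUP BY category HAVING MIN(price) >= 521.75

Result:
(no rows)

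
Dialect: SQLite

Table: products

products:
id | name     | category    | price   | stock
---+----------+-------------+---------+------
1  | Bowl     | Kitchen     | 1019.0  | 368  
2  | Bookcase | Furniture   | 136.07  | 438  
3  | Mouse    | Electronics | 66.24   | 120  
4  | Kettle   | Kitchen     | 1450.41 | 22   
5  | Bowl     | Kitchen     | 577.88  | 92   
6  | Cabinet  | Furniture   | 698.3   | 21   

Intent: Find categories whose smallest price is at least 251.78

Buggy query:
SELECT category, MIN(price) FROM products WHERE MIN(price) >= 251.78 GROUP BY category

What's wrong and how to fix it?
Bug: MIN() in WHERE is a misuse of aggregate

Fix: Replace WHERE with HAVING after the GROUP BY

Corrected query:
SELECT category, MIN(price) FROM products GROUP BY category HAVING MIN(price) >= 251.78

Result:
category | MIN(price)
---------+-----------
Kitchen  | 577.88    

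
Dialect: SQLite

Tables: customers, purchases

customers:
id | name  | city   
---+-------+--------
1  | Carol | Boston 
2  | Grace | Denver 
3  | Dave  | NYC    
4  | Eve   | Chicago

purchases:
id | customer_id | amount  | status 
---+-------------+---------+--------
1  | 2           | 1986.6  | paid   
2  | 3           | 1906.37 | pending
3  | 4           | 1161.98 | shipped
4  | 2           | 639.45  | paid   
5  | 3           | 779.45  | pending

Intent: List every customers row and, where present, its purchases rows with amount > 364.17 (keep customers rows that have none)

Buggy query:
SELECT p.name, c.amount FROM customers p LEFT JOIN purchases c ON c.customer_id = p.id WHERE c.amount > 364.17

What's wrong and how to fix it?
Bug: A WHERE condition on the right-hand table after LEFT JOIN drops unmatched parents

Fix: Move the right-table condition into the ON clause so unmatched parents are kept

Corrected query:
SELECT p.name, c.amount FROM customers p LEFT JOIN purchases c ON c.customer_id = p.id AND c.amount > 364.17

Result:
name  | amount 
------+--------
Carol | NULL   
Grace | 639.45 
Grace | 1986.6 
Dave  | 779.45 
Dave  | 1906.37
Eve   | 1161.98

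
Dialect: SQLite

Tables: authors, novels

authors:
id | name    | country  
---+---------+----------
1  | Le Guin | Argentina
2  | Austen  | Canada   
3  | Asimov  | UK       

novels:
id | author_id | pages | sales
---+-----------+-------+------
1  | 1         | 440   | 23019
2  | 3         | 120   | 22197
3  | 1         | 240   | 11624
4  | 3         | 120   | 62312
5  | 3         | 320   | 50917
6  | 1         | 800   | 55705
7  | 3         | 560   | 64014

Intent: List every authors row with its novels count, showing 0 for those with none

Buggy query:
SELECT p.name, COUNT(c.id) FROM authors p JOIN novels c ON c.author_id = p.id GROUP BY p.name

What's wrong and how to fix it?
Bug: An inner join excludes parents with zero children

Fix: Switch to LEFT JOIN to retain unmatched parent rows

Corrected query:
SELECT p.name, COUNT(c.id) FROM authors p LEFT JOIN novels c ON c.author_id = p.id GROUP BY p.name

Result:
name    | COUNT(c.id)
--------+------------
Asimov  | 4          
Austen  | 0          
Le Guin | 3          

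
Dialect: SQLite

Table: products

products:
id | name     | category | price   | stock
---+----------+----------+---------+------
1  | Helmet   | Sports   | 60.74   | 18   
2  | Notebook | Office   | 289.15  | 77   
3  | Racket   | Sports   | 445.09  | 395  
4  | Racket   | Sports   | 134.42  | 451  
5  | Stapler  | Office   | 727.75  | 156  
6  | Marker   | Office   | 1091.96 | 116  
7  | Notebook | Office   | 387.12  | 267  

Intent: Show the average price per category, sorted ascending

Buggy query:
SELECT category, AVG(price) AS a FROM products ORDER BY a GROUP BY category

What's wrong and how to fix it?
Bug: GROUP BY must precede ORDER BY

Fix: Move ORDER BY to the end, after GROUP BY

Corrected query:
SELECT category, AVG(price) AS a FROM products GROUP BY category ORDER BY a

Result:
category | a         
---------+-----------
Sports   | 213.416667
Office   | 623.995   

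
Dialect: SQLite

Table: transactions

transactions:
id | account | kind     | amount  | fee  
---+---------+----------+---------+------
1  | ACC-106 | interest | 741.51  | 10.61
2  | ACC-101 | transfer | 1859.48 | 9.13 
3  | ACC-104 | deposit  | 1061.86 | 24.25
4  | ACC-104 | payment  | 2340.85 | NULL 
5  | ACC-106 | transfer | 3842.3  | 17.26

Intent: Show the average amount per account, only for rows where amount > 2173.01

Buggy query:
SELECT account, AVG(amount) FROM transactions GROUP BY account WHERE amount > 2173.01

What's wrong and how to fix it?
Bug: Row-level WHERE must come before GROUP BY in the clause order

Fix: Move the WHERE clause before GROUP BY

Corrected query:
SELECT account, AVG(amount) FROM transactions WHERE amount > 2173.01 GROUP BY account

Result:
account | AVG(amount)
--------+------------
ACC-104 | 2340.85    
ACC-106 | 3842.3     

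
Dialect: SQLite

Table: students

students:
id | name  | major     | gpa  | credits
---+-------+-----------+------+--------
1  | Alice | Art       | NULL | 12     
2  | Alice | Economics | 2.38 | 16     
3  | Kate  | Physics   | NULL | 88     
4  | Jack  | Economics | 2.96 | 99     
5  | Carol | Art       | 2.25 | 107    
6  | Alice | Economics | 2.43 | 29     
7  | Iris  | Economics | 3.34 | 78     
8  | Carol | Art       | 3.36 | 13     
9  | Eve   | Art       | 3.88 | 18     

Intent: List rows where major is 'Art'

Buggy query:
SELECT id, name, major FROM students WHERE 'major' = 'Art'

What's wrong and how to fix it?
Bug: Single quotes denote string literals in SQL; the column name is being compared as a constant string

Fix: Reference the column as major without single quotes

Corrected query:
SELECT id, name, major FROM students WHERE major = 'Art'

Result:
id | name  | major
---+-------+------
1  | Alice | Art  
5  | Carol | Art  
8  | Carol | Art  
9  | Eve   | Art  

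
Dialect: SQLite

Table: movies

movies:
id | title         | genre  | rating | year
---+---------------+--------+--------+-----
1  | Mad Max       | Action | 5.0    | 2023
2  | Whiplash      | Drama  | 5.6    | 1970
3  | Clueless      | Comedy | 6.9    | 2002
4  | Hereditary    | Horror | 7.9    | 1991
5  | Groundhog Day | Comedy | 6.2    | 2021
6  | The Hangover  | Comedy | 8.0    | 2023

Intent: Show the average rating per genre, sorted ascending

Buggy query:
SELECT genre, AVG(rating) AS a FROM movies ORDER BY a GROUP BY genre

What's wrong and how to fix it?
Bug: GROUP BY must precede ORDER BY

Fix: Reorder: SELECT … FROM … GROUP BY … ORDER BY …

Corrected query:
SELECT genre, AVG(rating) AS a FROM movies GROUP BY genre ORDER BY a

Result:
genre  | a       
-------+---------
Action | 5       
Drama  | 5.6     
Comedy | 7.033333
Horror | 7.9     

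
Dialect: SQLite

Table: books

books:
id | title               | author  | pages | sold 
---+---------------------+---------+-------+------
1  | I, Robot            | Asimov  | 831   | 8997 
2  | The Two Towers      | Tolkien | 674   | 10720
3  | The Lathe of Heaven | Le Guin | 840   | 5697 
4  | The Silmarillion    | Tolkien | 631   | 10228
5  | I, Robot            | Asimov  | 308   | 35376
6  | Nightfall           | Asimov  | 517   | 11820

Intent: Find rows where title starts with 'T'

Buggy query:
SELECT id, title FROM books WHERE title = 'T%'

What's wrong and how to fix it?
Bug: '=' compares the literal string including the % character; pattern matching needs LIKE

Fix: Replace '=' with LIKE so 'T%' is treated as a pattern

Corrected query:
SELECT id, title FROM books WHERE title LIKE 'T%'

Result:
id | title              
---+--------------------
2  | The Two Towers     
3  | The Lathe of Heaven
4  | The Silmarillion   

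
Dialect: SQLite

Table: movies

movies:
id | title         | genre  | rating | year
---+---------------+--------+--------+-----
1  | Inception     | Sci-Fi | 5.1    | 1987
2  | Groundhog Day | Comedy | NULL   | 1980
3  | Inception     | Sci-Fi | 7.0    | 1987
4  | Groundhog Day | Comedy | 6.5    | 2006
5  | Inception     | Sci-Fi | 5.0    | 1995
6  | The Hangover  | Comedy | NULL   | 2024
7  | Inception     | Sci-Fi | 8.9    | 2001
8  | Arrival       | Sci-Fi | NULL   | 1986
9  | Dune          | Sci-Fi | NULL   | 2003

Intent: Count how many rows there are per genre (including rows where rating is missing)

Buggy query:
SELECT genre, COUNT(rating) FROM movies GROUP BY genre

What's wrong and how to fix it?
Bug: COUNT(column) counts non-NULL values only; rows with NULL rating aren't counted

Fix: Replace COUNT(rating) with COUNT(*)

Corrected query:
SELECT genre, COUNT(*) FROM movies GROUP BY genre

Result:
genre  | COUNT(*)
-------+---------
Comedy | 3       
Sci-Fi | 6       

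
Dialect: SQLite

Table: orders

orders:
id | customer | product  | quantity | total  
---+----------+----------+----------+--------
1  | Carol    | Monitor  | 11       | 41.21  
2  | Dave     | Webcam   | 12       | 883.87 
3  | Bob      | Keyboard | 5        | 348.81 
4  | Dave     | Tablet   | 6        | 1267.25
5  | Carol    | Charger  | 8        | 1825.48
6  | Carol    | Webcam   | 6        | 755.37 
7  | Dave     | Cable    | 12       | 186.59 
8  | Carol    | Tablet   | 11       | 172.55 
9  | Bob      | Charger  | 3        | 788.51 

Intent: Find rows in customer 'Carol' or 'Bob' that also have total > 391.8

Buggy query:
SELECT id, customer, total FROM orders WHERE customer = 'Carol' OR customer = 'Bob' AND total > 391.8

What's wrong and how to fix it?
Bug: Without parentheses, AND is evaluated before OR, so the total filter only applies to the 'Bob' branch

Fix: Group the OR with parentheses (or use IN), then AND the threshold

Corrected query:
SELECT id, customer, total FROM orders WHERE (customer = 'Carol' OR customer = 'Bob') AND total > 391.8

Result:
id | customer | total  
---+----------+--------
5  | Carol    | 1825.48
6  | Carol    | 755.37 
9  | Bob      | 788.51 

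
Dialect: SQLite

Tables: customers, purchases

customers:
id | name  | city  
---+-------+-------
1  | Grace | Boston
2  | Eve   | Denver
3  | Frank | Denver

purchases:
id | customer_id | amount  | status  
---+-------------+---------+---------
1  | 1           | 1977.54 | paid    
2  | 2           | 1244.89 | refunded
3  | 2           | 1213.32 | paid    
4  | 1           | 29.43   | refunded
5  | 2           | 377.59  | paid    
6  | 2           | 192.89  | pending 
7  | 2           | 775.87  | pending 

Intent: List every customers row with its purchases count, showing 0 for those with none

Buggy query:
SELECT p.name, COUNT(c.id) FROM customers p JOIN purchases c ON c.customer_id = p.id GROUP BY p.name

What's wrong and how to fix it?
Bug: INNER JOIN drops customers rows that have no matching purchases rows

Fix: Switch to LEFT JOIN to retain unmatched parent rows

Corrected query:
SELECT p.name, COUNT(c.id) FROM customers p LEFT JOIN purchases c ON c.customer_id = p.id GROUP BY p.name

Result:
name  | COUNT(c.id)
------+------------
Eve   | 5          
Frank | 0          
Grace | 2          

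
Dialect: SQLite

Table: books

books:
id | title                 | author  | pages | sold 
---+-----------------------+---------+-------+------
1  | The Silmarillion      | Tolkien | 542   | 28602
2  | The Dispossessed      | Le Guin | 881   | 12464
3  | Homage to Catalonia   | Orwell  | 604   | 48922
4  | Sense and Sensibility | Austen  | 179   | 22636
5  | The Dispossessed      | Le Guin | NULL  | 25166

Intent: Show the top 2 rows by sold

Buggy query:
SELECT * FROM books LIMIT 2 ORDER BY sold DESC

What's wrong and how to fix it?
Bug: LIMIT must come after ORDER BY

Fix: Swap the clauses: ORDER BY first, then LIMIT

Corrected query:
SELECT * FROM books ORDER BY sold DESC LIMIT 2

Result:
id | title               | author  | pages | sold 
---+---------------------+---------+-------+------
3  | Homage to Catalonia | Orwell  | 604   | 48922
1  | The Silmarillion    | Tolkien | 542   | 28602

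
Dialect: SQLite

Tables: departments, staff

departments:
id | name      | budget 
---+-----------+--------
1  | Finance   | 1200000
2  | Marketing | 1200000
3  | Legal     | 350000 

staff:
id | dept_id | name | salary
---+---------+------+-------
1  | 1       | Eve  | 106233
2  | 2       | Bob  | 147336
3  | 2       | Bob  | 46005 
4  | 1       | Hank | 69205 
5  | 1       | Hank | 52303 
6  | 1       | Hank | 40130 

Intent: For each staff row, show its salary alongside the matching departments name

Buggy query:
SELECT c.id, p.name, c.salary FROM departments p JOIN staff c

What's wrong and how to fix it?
Bug: Missing join condition: each staff row is matched to all departments rows instead of just its own

Fix: Add ON c.dept_id = p.id to the JOIN

Corrected query:
SELECT c.id, p.name, c.salary FROM departments p JOIN staff c ON c.dept_id = p.id

Result:
id | name      | salary
---+-----------+-------
1  | Finance   | 106233
2  | Marketing | 147336
3  | Marketing | 46005 
4  | Finance   | 69205 
5  | Finance   | 52303 
6  | Finance   | 40130 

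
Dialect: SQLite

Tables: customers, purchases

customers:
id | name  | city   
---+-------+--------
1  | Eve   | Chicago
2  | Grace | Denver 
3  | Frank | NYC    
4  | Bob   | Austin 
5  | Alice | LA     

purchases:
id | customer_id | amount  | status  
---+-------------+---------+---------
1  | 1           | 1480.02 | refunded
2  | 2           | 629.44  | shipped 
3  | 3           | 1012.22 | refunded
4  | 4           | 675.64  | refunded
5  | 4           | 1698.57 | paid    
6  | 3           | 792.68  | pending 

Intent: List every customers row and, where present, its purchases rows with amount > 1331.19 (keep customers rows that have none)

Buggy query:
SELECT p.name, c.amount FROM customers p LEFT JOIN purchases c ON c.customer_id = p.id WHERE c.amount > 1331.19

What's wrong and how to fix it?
Bug: Filtering c.amount in WHERE discards the NULL rows produced by LEFT JOIN, turning it into an inner join

Fix: Put 'c.amount > 1331.19' in the JOIN's ON clause instead of WHERE

Corrected query:
SELECT p.name, c.amount FROM customers p LEFT JOIN purchases c ON c.customer_id = p.id AND c.amount > 1331.19

Result:
name  | amount 
------+--------
Eve   | 1480.02
Grace | NULL   
Frank | NULL   
Bob   | 1698.57
Alice | NULL   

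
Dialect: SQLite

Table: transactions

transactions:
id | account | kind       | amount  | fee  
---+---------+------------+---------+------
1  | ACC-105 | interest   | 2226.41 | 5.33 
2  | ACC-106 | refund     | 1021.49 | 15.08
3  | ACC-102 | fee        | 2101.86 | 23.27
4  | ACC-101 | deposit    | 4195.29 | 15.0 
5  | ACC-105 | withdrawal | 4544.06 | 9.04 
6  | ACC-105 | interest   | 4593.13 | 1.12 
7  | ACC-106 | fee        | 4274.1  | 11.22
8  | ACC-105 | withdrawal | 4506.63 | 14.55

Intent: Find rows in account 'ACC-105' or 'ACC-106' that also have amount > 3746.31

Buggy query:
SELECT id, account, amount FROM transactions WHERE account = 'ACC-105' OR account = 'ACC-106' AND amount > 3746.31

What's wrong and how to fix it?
Bug: AND binds tighter than OR, so this parses as account = 'ACC-105' OR (account = 'ACC-106' AND amount > 3746.31)

Fix: Group the OR with parentheses (or use IN), then AND the threshold

Corrected query:
SELECT id, account, amount FROM transactions WHERE (account = 'ACC-105' OR account = 'ACC-106') AND amount > 3746.31

Result:
id | account | amount 
---+---------+--------
5  | ACC-105 | 4544.06
6  | ACC-105 | 4593.13
7  | ACC-106 | 4274.1 
8  | ACC-105 | 4506.63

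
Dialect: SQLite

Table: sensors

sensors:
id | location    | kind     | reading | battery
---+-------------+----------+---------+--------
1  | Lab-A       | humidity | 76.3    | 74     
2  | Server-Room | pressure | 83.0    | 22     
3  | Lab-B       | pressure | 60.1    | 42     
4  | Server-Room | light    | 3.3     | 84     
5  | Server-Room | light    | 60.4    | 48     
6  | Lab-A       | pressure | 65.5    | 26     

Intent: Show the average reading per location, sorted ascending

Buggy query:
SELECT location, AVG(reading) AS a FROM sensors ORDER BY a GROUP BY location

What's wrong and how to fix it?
Bug: GROUP BY must precede ORDER BY

Fix: Move ORDER BY to the end, after GROUP BY

Corrected query:
SELECT location, AVG(reading) AS a FROM sensors GROUP BY location ORDER BY a

Result:
location    | a   
------------+-----
Server-Room | 48.9
Lab-B       | 60.1
Lab-A       | 70.9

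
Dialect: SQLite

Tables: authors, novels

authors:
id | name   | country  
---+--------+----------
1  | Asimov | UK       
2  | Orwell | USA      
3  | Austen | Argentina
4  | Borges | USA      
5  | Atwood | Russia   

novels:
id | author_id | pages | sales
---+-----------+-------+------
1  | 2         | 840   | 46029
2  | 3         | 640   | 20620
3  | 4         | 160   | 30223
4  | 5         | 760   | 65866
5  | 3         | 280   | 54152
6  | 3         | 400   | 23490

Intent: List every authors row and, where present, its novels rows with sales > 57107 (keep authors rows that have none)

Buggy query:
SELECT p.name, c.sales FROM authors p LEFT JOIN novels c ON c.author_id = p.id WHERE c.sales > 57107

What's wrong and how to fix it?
Bug: A WHERE condition on the right-hand table after LEFT JOIN drops unmatched parents

Fix: Move the right-table condition into the ON clause so unmatched parents are kept

Corrected query:
SELECT p.name, c.sales FROM authors p LEFT JOIN novels c ON c.author_id = p.id AND c.sales > 57107

Result:
name   | sales
-------+------
Asimov | NULL 
Orwell | NULL 
Austen | NULL 
Borges | NULL 
Atwood | 65866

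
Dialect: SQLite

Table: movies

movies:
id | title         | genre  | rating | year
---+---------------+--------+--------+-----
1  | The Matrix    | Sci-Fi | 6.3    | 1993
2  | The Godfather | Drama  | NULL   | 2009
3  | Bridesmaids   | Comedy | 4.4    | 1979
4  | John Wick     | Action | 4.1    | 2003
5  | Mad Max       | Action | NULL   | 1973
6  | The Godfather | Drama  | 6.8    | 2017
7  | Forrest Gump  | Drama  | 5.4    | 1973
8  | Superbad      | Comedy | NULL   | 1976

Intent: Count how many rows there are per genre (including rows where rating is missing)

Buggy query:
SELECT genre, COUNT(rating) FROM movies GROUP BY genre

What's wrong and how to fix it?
Bug: COUNT(rating) skips NULLs, so groups with missing rating are undercounted

Fix: Replace COUNT(rating) with COUNT(*)

Corrected query:
SELECT genre, COUNT(*) FROM movies GROUP BY genre

Result:
genre  | COUNT(*)
-------+---------
Action | 2       
Comedy | 2       
Drama  | 3       
Sci-Fi | 1       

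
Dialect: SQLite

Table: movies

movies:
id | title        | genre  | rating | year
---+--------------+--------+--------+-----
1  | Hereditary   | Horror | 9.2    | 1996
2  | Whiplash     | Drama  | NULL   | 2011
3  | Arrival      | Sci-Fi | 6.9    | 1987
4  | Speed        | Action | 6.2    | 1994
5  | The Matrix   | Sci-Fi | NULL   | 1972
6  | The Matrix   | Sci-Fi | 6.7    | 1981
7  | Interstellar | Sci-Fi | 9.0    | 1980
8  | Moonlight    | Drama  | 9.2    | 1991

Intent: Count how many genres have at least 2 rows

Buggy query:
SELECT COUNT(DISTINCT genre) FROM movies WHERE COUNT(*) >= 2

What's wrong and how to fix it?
Bug: COUNT(*) cannot appear in WHERE; the per-group count doesn't exist yet

Fix: Use a subquery that GROUPs and filters with HAVING, then count its rows

Corrected query:
SELECT COUNT(*) FROM (SELECT genre FROM movies GROUP BY genre HAVING COUNT(*) >= 2)

Result:
COUNT(*)
--------
2       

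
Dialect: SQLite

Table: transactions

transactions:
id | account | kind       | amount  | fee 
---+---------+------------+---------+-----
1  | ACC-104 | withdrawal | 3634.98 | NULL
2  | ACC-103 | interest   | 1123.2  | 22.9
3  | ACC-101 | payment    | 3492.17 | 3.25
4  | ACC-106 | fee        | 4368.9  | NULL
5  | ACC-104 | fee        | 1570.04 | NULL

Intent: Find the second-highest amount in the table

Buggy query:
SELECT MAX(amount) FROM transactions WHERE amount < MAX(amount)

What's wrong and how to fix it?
Bug: MAX(amount) on the right of the comparison is an aggregate-in-WHERE error

Fix: Compute the overall MAX in a subquery, then take MAX of rows below it

Corrected query:
SELECT MAX(amount) FROM transactions WHERE amount < (SELECT MAX(amount) FROM transactions)

Result:
MAX(amount)
-----------
3634.98    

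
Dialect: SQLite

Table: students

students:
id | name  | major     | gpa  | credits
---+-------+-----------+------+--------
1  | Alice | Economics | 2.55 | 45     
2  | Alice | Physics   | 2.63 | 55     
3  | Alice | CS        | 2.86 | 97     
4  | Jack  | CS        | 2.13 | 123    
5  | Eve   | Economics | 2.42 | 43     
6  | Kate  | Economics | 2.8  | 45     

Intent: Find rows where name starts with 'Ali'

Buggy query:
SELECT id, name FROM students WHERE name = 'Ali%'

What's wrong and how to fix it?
Bug: '=' compares the literal string including the % character; pattern matching needs LIKE

Fix: Use LIKE for wildcard pattern matching

Corrected query:
SELECT id, name FROM students WHERE name LIKE 'Ali%'

Result:
id | name 
---+------
1  | Alice
2  | Alice
3  | Alice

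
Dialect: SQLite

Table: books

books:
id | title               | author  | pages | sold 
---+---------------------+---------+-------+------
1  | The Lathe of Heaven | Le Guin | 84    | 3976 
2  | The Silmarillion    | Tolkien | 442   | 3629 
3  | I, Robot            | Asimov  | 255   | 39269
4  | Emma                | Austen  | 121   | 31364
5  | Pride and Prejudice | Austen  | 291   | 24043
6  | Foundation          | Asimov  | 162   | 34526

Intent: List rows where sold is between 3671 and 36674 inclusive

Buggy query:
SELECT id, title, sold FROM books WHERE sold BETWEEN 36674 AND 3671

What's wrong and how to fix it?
Bug: The bounds are reversed; BETWEEN a AND b requires a <= b to match anything

Fix: Write BETWEEN 3671 AND 36674

Corrected query:
SELECT id, title, sold FROM books WHERE sold BETWEEN 3671 AND 36674

Result:
id | title               | sold 
---+---------------------+------
1  | The Lathe of Heaven | 3976 
4  | Emma                | 31364
5  | Pride and Prejudice | 24043
6  | Foundation          | 34526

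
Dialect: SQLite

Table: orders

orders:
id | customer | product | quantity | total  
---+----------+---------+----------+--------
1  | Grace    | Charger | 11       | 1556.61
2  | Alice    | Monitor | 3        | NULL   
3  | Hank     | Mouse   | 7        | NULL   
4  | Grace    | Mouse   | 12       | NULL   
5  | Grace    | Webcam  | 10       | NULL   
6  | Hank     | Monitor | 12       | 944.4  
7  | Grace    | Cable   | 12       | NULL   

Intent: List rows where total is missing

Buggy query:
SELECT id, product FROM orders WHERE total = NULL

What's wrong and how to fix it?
Bug: '= NULL' is always unknown in SQL three-valued logic, so no rows match

Fix: Replace '= NULL' with 'IS NULL'

Corrected query:
SELECT id, product FROM orders WHERE total IS NULL

Result:
id | product
---+--------
2  | Monitor
3  | Mouse  
4  | Mouse  
5  | Webcam 
7  | Cable  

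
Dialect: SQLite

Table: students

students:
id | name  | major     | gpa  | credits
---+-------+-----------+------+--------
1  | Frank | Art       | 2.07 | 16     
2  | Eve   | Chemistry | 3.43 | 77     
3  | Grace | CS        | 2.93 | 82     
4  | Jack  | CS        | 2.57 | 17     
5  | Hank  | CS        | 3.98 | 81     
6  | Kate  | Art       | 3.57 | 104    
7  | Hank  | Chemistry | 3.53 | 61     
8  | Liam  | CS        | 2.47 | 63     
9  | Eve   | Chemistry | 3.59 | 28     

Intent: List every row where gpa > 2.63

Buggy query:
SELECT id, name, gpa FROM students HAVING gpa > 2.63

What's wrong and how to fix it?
Bug: This is a non-aggregate query (no GROUP BY, no aggregates), so in SQLite the HAVING clause is invalid here; a row-level condition belongs in WHERE

Fix: Use WHERE for row-level filtering

Corrected query:
SELECT id, name, gpa FROM students WHERE gpa > 2.63

Result:
id | name  | gpa 
---+-------+-----
2  | Eve   | 3.43
3  | Grace | 2.93
5  | Hank  | 3.98
6  | Kate  | 3.57
7  | Hank  | 3.53
9  | Eve   | 3.59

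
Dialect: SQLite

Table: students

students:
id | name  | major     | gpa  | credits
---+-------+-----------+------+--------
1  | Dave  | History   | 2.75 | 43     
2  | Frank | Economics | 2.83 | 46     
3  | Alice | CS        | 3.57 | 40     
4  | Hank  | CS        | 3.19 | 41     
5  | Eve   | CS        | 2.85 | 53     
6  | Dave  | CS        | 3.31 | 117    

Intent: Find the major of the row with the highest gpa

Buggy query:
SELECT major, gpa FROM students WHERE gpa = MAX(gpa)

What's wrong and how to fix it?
Bug: MAX(gpa) is an aggregate and cannot be used directly in WHERE

Fix: Use a subquery: WHERE gpa = (SELECT MAX(gpa) FROM students)

Corrected query:
SELECT major, gpa FROM students WHERE gpa = (SELECT MAX(gpa) FROM students)

Result:
major | gpa 
------+-----
CS    | 3.57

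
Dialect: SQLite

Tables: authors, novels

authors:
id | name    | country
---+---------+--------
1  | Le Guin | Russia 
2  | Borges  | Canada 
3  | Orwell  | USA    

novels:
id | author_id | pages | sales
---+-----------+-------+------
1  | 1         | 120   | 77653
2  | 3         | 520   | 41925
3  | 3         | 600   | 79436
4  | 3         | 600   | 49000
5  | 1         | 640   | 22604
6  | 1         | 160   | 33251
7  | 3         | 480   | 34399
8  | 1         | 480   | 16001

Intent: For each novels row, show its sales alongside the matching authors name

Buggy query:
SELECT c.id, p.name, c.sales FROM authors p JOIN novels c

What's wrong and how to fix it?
Bug: JOIN with no ON clause produces a cartesian product; every novels row pairs with every authors row

Fix: Add ON c.author_id = p.id to the JOIN

Corrected query:
SELECT c.id, p.name, c.sales FROM authors p JOIN novels c ON c.author_id = p.id

Result:
id | name    | sales
---+---------+------
1  | Le Guin | 77653
2  | Orwell  | 41925
3  | Orwell  | 79436
4  | Orwell  | 49000
5  | Le Guin | 22604
6  | Le Guin | 33251
7  | Orwell  | 34399
8  | Le Guin | 16001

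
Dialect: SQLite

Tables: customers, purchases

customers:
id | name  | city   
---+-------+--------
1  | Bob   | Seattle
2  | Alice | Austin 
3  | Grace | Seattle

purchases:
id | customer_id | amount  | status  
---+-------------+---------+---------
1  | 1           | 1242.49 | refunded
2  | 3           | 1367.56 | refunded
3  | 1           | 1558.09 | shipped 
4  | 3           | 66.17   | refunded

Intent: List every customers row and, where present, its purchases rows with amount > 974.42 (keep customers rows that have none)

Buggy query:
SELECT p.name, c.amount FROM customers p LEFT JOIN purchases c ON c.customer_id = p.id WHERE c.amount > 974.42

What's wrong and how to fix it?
Bug: Filtering c.amount in WHERE discards the NULL rows produced by LEFT JOIN, turning it into an inner join

Fix: Put 'c.amount > 974.42' in the JOIN's ON clause instead of WHERE

Corrected query:
SELECT p.name, c.amount FROM customers p LEFT JOIN purchases c ON c.customer_id = p.id AND c.amount > 974.42

Result:
name  | amount 
------+--------
Bob   | 1242.49
Bob   | 1558.09
Alice | NULL   
Grace | 1367.56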